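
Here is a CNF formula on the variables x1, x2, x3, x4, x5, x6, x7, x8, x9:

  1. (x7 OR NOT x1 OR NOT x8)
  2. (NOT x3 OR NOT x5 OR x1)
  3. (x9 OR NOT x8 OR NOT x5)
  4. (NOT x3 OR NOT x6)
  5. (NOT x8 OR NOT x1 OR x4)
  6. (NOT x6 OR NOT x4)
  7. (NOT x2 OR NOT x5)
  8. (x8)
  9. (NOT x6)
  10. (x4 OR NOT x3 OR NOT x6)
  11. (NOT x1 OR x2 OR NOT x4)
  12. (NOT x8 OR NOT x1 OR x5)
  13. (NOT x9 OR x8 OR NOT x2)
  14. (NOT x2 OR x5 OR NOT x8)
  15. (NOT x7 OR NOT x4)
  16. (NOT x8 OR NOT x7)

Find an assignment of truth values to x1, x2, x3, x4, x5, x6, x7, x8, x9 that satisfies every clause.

x1=False, x2=False, x3=False, x4=True, x5=False, x6=False, x7=False, x8=True, x9=True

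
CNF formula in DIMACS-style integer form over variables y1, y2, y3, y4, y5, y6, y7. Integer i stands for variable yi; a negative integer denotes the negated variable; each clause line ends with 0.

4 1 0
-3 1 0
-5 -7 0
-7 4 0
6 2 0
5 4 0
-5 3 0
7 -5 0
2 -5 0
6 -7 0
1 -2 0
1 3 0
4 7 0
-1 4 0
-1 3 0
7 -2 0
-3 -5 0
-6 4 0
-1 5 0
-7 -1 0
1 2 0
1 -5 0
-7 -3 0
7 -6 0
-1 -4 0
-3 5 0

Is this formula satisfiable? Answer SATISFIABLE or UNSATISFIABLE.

UNSATISFIABLE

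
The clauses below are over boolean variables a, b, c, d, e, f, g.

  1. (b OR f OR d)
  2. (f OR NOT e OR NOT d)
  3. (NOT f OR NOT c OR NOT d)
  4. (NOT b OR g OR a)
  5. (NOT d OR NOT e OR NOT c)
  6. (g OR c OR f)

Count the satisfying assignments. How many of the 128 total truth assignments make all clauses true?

Split on d, then f.
  d=1, f=1: e free; 7 ways for (a,b,c,g) × 2^1 = 14.
  d=1, f=0: 11 of the 32 assignments to (a,b,c,e,g) work.
  d=0, f=1: c, e free; 7 ways for (a,b,g) × 2^2 = 28.
  d=0, f=0: e free; 5 ways for (a,b,c,g) × 2^1 = 10.
Total: 14 + 11 + 28 + 10 = 63.

63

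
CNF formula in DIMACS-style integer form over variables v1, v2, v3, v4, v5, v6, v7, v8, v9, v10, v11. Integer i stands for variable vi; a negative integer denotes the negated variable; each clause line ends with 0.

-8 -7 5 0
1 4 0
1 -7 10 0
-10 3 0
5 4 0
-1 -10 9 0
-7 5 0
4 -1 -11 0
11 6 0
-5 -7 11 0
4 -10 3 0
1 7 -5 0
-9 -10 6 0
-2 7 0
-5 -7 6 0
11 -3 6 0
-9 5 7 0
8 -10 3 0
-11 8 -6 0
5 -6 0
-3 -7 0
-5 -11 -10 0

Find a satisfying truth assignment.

v1=T  v2=F  v3=F  v4=T  v5=T  v6=F  v7=F  v8=T  v9=F  v10=F  v11=T

Check each clause:
  1. (~v8 \/ ~v7 \/ v5) — ~v7 is true.
  2. (v4 \/ v1) — v1 is true.
  3. (v10 \/ v1 \/ ~v7) — v1 is true.
  4. (v3 \/ ~v10) — ~v10 is true.
  5. (v4 \/ v5) — v4 is true.
  6. (~v1 \/ ~v10 \/ v9) — ~v10 is true.
  7. (v5 \/ ~v7) — ~v7 is true.
  8. (~v1 \/ v4 \/ ~v11) — v4 is true.
  9. (v11 \/ v6) — v11 is true.
  10. (~v7 \/ v11 \/ ~v5) — v11 is true.
  11. (v4 \/ v3 \/ ~v10) — v4 is true.
  12. (v7 \/ v1 \/ ~v5) — v1 is true.
  13. (~v10 \/ v6 \/ ~v9) — ~v10 is true.
  14. (~v2 \/ v7) — ~v2 is true.
  15. (~v5 \/ v6 \/ ~v7) — ~v7 is true.
  16. (v6 \/ v11 \/ ~v3) — v11 is true.
  17. (~v9 \/ v5 \/ v7) — v5 is true.
  18. (v3 \/ v8 \/ ~v10) — v8 is true.
  19. (v8 \/ ~v6 \/ ~v11) — v8 is true.
  20. (~v6 \/ v5) — ~v6 is true.
  21. (~v7 \/ ~v3) — ~v7 is true.
  22. (~v10 \/ ~v5 \/ ~v11) — ~v10 is true.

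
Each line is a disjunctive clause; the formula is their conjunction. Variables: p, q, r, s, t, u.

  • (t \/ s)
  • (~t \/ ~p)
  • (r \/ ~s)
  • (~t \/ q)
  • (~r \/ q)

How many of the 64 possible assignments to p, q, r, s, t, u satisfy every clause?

Case analysis on t and q:
  t=1, q=1: u free; 3 ways for (p,r,s) × 2^1 = 6.
  t=1, q=0: a clause becomes empty — 0.
  t=0, q=1: remaining (p,r,s,u) ∈ {(0,1,1,0); (0,1,1,1); (1,1,1,0); (1,1,1,1)} — 4.
  t=0, q=0: a clause becomes empty — 0.
Total: 6 + 0 + 4 + 0 = 10.

10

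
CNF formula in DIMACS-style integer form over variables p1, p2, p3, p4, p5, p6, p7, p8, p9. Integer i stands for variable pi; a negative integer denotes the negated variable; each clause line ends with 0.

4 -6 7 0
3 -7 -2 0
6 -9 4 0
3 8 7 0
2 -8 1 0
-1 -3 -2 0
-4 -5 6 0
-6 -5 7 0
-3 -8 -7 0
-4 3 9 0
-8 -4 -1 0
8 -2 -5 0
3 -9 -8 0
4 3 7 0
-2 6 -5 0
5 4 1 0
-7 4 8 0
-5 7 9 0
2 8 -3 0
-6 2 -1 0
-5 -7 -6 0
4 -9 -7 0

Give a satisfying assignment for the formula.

p1 = True  p2 = False  p3 = False  p4 = False  p5 = False  p6 = False  p7 = True  p8 = True  p9 = False

Check each clause:
  1. (NOT p6 OR p4 OR p7) — NOT p6 is true.
  2. (p3 OR NOT p7 OR NOT p2) — NOT p2 is true.
  3. (p6 OR p4 OR NOT p9) — NOT p9 is true.
  4. (p7 OR p3 OR p8) — p8 is true.
  5. (NOT p8 OR p1 OR p2) — p1 is true.
  6. (NOT p3 OR NOT p1 OR NOT p2) — NOT p3 is true.
  7. (p6 OR NOT p5 OR NOT p4) — NOT p5 is true.
  8. (p7 OR NOT p6 OR NOT p5) — NOT p6 is true.
  9. (NOT p3 OR NOT p8 OR NOT p7) — NOT p3 is true.
  10. (p9 OR NOT p4 OR p3) — NOT p4 is true.
  11. (NOT p1 OR NOT p4 OR NOT p8) — NOT p4 is true.
  12. (NOT p5 OR NOT p2 OR p8) — p8 is true.
  13. (p3 OR NOT p8 OR NOT p9) — NOT p9 is true.
  14. (p4 OR p3 OR p7) — p7 is true.
  15. (NOT p2 OR p6 OR NOT p5) — NOT p5 is true.
  16. (p5 OR p1 OR p4) — p1 is true.
  17. (p8 OR p4 OR NOT p7) — p8 is true.
  18. (p9 OR p7 OR NOT p5) — NOT p5 is true.
  19. (p2 OR p8 OR NOT p3) — p8 is true.
  20. (NOT p1 OR p2 OR NOT p6) — NOT p6 is true.
  21. (NOT p7 OR NOT p6 OR NOT p5) — NOT p6 is true.
  22. (NOT p9 OR p4 OR NOT p7) — NOT p9 is true.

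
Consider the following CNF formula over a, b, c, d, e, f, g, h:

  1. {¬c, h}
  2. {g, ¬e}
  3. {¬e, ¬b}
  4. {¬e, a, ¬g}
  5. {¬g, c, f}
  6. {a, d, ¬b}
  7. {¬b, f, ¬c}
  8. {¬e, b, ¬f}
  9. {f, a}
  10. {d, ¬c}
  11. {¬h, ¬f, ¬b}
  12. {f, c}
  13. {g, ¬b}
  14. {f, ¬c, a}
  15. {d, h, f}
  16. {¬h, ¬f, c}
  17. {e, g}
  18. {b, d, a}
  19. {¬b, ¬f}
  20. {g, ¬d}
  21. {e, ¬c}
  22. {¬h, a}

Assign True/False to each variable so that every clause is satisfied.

a=1, b=0, c=1, d=1, e=1, f=0, g=1, h=1

Pure literal: a appears only positively; assign a = True.
Set b = False and propagate.
Branch on c: take c = True.
  then h is forced to True.
  then d is forced to True.
  then g is forced to True.
  then e is forced to True.
  then f is forced to False.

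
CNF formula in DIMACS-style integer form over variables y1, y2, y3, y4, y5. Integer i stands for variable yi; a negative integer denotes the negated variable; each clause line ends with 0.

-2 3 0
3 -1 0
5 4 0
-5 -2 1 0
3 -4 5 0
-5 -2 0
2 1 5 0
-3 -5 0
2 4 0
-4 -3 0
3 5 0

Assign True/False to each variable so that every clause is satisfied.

y1=F, y2=F, y3=F, y4=T, y5=T

Check each clause:
  1. (NOT y2 OR y3) — NOT y2 is true.
  2. (y3 OR NOT y1) — NOT y1 is true.
  3. (y5 OR y4) — y4 is true.
  4. (y1 OR NOT y5 OR NOT y2) — NOT y2 is true.
  5. (y5 OR y3 OR NOT y4) — y5 is true.
  6. (NOT y5 OR NOT y2) — NOT y2 is true.
  7. (y2 OR y1 OR y5) — y5 is true.
  8. (NOT y5 OR NOT y3) — NOT y3 is true.
  9. (y4 OR y2) — y4 is true.
  10. (NOT y3 OR NOT y4) — NOT y3 is true.
  11. (y5 OR y3) — y5 is true.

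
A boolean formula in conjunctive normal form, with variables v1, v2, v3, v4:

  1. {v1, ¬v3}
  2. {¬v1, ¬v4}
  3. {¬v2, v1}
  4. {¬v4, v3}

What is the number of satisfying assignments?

5

Satisfying assignments:
  v1=0 v2=0 v3=0 v4=0
  v1=1 v2=0 v3=0 v4=0
  v1=1 v2=0 v3=1 v4=0
  v1=1 v2=1 v3=0 v4=0
  v1=1 v2=1 v3=1 v4=0
Count: 5.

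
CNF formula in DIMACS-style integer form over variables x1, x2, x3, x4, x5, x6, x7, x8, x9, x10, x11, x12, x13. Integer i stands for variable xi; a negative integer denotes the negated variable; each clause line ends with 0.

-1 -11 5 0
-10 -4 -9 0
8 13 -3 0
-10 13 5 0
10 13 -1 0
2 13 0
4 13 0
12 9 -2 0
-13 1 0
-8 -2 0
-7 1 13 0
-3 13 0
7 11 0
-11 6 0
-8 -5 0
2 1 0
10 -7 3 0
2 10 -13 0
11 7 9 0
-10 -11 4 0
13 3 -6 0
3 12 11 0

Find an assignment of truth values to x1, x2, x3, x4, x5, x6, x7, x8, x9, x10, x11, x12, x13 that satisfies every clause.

x1=1  x2=1  x3=1  x4=1  x5=0  x6=1  x7=1  x8=0  x9=0  x10=1  x11=0  x12=1  x13=1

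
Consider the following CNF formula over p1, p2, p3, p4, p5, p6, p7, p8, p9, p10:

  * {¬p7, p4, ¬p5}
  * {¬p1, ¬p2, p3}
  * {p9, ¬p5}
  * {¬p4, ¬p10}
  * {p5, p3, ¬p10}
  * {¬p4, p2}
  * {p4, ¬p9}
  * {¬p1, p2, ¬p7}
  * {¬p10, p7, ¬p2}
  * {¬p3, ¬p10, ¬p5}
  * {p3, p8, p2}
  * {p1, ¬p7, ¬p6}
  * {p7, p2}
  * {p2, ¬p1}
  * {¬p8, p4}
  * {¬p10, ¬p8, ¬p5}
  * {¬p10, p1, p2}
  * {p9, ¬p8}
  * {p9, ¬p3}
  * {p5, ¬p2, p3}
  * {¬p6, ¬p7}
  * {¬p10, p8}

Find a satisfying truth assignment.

p1 = False, p2 = True, p3 = True, p4 = True, p5 = True, p6 = False, p7 = True, p8 = True, p9 = True, p10 = False

Pure literal: p6 appears only negated; assign p6 = False.
p10 occurs only negated in the remaining clauses — set p10 = False.
Try p1 = False.
The remaining clauses are satisfied by p2 = True, p3 = True, p4 = True, p5 = True, p7 = True, p8 = True, p9 = True.
Every clause has at least one true literal under this assignment.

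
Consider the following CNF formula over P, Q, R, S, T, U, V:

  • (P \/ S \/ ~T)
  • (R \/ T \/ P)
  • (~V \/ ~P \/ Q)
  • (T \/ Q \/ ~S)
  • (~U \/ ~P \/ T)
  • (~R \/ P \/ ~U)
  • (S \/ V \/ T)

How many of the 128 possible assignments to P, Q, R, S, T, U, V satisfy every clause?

46

Case analysis on P and T:
  P=1, T=1: R, S, U free; 3 ways for (Q,V) × 2^3 = 24.
  P=1, T=0: R free; 3 ways for (Q,S,U,V) × 2^1 = 6.
  P=0, T=1: Q, V free; 3 ways for (R,S,U) × 2^2 = 12.
  P=0, T=0: remaining (Q,R,S,U,V) ∈ {(0,1,0,0,1); (1,1,0,0,1); (1,1,1,0,0); (1,1,1,0,1)} — 4.
Total: 24 + 6 + 12 + 4 = 46.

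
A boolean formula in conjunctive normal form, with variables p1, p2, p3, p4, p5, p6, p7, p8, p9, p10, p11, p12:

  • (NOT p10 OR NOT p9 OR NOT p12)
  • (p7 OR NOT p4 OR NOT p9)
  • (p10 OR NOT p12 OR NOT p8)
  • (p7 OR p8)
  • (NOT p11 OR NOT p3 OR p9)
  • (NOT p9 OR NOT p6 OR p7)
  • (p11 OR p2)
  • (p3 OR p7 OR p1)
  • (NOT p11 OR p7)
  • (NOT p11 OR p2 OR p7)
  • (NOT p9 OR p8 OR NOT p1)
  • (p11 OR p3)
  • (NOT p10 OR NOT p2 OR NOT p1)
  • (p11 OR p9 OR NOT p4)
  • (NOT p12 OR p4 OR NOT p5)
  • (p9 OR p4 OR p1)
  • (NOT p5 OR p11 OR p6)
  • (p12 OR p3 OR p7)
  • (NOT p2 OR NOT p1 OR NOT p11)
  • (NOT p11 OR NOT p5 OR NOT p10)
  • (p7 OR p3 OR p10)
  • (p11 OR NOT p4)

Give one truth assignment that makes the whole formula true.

p1=T  p2=F  p3=F  p4=T  p5=F  p6=T  p7=T  p8=F  p9=F  p10=T  p11=T  p12=F

Check each clause:
  1. (NOT p9 OR NOT p10 OR NOT p12) — NOT p12 is true.
  2. (NOT p4 OR p7 OR NOT p9) — p7 is true.
  3. (p10 OR NOT p8 OR NOT p12) — NOT p8 is true.
  4. (p7 OR p8) — p7 is true.
  5. (NOT p11 OR p9 OR NOT p3) — NOT p3 is true.
  6. (p7 OR NOT p6 OR NOT p9) — p7 is true.
  7. (p11 OR p2) — p11 is true.
  8. (p3 OR p7 OR p1) — p1 is true.
  9. (NOT p11 OR p7) — p7 is true.
  10. (p7 OR p2 OR NOT p11) — p7 is true.
  11. (NOT p9 OR p8 OR NOT p1) — NOT p9 is true.
  12. (p3 OR p11) — p11 is true.
  13. (NOT p10 OR NOT p1 OR NOT p2) — NOT p2 is true.
  14. (NOT p4 OR p9 OR p11) — p11 is true.
  15. (NOT p5 OR p4 OR NOT p12) — NOT p5 is true.
  16. (p4 OR p1 OR p9) — p4 is true.
  17. (NOT p5 OR p6 OR p11) — p11 is true.
  18. (p12 OR p7 OR p3) — p7 is true.
  19. (NOT p2 OR NOT p1 OR NOT p11) — NOT p2 is true.
  20. (NOT p10 OR NOT p5 OR NOT p11) — NOT p5 is true.
  21. (p3 OR p7 OR p10) — p10 is true.
  22. (p11 OR NOT p4) — p11 is true.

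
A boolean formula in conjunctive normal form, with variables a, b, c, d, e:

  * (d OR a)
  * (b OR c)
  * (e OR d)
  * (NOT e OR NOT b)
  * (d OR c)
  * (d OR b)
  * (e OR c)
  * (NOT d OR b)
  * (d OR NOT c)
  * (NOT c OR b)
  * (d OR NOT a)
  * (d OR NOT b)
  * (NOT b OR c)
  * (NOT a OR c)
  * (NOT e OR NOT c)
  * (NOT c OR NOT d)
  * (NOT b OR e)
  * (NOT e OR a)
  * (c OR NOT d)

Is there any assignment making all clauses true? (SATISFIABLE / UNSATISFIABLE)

UNSATISFIABLE

c = True:
  propagation gives d=True; an empty clause results — contradiction.
c = False:
  propagation gives b=True; an empty clause results — contradiction.
Every branch closes, so no satisfying assignment exists.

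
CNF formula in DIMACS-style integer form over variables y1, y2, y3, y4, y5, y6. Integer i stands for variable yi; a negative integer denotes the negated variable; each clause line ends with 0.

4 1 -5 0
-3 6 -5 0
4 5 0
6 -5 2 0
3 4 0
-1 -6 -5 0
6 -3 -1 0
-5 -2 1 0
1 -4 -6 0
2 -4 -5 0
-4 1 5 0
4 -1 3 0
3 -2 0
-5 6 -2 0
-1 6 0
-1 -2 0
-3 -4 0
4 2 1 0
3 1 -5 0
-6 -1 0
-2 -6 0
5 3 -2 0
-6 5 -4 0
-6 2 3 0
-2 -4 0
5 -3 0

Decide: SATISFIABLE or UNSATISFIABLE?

y5 = True:
  y1 = True:
    propagation gives y6=False; an empty clause results — contradiction.
  y1 = False:
    propagation gives y4=True, y2=False; an empty clause results — contradiction.
y5 = False:
  propagation gives y4=True, y1=True, y6=True; an empty clause results — contradiction.
Every branch closes, so no satisfying assignment exists.

UNSATISFIABLE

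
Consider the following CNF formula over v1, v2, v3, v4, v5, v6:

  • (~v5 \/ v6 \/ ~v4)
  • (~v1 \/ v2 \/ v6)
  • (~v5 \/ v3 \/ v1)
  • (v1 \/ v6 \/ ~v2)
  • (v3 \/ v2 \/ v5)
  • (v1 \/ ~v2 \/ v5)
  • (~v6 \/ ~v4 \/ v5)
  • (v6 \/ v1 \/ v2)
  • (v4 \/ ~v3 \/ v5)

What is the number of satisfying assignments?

Split on v5, then v1.
  v5=1, v1=1: v3 free; 5 ways for (v2,v4,v6) × 2^1 = 10.
  v5=1, v1=0: remaining (v2,v3,v4,v6) ∈ {(0,1,0,1); (0,1,1,1); (1,1,0,1); (1,1,1,1)} — 4.
  v5=0, v1=1: remaining (v2,v3,v4,v6) ∈ {(1,0,0,0); (1,0,0,1); (1,0,1,0); (1,1,1,0)} — 4.
  v5=0, v1=0: a clause becomes empty — 0.
Total: 10 + 4 + 4 + 0 = 18.

18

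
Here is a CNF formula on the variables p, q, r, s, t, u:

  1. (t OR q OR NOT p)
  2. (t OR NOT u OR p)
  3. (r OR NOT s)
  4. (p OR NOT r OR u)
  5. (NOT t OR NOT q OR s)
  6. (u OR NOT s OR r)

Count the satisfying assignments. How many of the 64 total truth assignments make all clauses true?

21

Case analysis on p and r:
  p=T, r=T: u free; 5 ways for (q,s,t) × 2^1 = 10.
  p=T, r=F: remaining (q,s,t,u) ∈ {(F,F,T,F); (F,F,T,T); (T,F,F,F); (T,F,F,T)} — 4.
  p=F, r=T: remaining (q,s,t,u) ∈ {(F,F,T,T); (F,T,T,T); (T,T,T,T)} — 3.
  p=F, r=F: remaining (q,s,t,u) ∈ {(F,F,F,F); (F,F,T,F); (F,F,T,T); (T,F,F,F)} — 4.
Total: 10 + 4 + 3 + 4 = 21.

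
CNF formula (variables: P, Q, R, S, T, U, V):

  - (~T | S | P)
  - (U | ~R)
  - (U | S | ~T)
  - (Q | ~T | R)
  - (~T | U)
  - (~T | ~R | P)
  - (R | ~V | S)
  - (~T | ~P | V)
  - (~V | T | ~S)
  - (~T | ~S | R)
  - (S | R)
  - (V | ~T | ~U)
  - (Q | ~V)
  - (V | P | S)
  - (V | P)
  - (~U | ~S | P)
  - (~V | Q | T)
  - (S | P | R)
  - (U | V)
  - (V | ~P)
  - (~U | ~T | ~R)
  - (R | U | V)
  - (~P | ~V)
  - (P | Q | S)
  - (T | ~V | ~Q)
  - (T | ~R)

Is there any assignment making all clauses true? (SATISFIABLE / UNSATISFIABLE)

UNSATISFIABLE

T = True:
  propagation gives U=True, V=True, Q=True, R=False; an empty clause results — contradiction.
T = False:
  propagation gives R=False, S=True, V=False, P=True; an empty clause results — contradiction.
Every branch closes, so no satisfying assignment exists.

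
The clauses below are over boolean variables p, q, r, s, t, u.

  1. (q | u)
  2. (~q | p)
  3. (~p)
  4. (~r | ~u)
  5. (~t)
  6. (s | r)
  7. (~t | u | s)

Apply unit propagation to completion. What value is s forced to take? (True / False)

(~p) is a unit clause: p = False.
In (p | ~q), p is now false; ~q must hold, so q = False.
(u | q): since q = False, the clause reduces to (u). u = True.
(~u | ~r) with u = True leaves only ~r, so r = False.
(~t) is a unit clause: t = False.
(s | r) with r = False leaves only s, so s = True.

True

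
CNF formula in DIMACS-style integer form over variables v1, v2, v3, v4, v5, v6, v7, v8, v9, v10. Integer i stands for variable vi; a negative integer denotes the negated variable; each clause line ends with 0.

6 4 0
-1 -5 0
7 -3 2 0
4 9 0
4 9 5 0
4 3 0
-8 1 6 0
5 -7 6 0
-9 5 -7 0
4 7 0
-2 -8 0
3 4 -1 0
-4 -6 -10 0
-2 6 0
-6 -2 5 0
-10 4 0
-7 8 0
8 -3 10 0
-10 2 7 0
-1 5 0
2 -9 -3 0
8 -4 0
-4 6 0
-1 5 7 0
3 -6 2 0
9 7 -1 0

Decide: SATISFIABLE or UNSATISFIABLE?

SATISFIABLE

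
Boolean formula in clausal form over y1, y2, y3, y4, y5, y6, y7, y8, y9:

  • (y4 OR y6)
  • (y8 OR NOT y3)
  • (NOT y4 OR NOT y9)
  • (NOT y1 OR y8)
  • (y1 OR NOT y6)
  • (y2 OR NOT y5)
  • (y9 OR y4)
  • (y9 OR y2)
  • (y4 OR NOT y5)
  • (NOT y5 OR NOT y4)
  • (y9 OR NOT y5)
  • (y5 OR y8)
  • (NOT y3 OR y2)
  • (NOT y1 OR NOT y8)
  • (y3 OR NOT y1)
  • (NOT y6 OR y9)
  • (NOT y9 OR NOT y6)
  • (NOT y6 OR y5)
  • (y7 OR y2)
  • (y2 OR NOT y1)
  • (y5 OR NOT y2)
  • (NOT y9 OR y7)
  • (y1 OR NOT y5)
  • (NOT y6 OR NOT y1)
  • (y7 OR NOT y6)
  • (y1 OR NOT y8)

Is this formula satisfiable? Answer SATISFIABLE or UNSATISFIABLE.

y1 = True:
  propagation gives y8=True; an empty clause results — contradiction.
y1 = False:
  propagation gives y6=False, y4=True, y9=False, y2=True; an empty clause results — contradiction.
Every branch closes, so no satisfying assignment exists.

UNSATISFIABLE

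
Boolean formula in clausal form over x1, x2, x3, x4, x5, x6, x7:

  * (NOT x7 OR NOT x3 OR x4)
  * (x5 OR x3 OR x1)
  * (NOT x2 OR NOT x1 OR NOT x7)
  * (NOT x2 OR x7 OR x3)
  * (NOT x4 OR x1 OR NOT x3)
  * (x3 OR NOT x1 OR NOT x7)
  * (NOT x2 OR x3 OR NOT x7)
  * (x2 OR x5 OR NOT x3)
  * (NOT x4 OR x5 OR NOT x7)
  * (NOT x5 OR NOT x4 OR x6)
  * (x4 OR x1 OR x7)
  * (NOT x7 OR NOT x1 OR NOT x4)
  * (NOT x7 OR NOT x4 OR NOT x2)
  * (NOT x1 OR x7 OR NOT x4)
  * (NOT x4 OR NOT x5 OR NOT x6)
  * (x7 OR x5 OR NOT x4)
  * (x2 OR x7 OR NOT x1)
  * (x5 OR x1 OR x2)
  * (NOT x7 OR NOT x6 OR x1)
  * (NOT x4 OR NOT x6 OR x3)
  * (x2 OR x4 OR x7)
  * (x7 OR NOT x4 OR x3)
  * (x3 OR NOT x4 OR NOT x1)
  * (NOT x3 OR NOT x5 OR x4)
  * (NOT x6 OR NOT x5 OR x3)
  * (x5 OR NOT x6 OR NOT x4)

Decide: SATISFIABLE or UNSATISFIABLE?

Set x1 = True and propagate.
Branch on x2: take x2 = True.
  then x7 is forced to False.
  then x3 is forced to True.
  then x4 is forced to False.
  then x5 is forced to False.
x6 is now unconstrained; take x6 = True.
So x1=1, x2=1, x3=1, x4=0, x5=0, x6=1, x7=0 is a satisfying assignment.

SATISFIABLE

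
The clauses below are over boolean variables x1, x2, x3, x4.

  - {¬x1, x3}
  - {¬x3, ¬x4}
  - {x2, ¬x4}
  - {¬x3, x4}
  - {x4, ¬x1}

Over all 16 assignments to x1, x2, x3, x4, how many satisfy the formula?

3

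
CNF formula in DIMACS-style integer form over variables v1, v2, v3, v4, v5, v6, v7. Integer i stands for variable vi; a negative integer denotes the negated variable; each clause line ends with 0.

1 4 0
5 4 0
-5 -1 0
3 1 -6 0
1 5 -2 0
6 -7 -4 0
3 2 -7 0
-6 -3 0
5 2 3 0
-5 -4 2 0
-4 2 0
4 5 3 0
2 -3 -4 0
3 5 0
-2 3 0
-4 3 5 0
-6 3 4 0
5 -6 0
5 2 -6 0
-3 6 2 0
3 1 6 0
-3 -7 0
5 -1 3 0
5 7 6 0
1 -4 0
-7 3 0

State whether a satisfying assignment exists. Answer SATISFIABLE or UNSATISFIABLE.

v3 = True:
  propagation gives v6=False, v2=True, v7=False, v5=True; an empty clause results — contradiction.
v3 = False:
  propagation gives v5=True, v1=False, v4=True; an empty clause results — contradiction.
Every branch closes, so no satisfying assignment exists.

UNSATISFIABLE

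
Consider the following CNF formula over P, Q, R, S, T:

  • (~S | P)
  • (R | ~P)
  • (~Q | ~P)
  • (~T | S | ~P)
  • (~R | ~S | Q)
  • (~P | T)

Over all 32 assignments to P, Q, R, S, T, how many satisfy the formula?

8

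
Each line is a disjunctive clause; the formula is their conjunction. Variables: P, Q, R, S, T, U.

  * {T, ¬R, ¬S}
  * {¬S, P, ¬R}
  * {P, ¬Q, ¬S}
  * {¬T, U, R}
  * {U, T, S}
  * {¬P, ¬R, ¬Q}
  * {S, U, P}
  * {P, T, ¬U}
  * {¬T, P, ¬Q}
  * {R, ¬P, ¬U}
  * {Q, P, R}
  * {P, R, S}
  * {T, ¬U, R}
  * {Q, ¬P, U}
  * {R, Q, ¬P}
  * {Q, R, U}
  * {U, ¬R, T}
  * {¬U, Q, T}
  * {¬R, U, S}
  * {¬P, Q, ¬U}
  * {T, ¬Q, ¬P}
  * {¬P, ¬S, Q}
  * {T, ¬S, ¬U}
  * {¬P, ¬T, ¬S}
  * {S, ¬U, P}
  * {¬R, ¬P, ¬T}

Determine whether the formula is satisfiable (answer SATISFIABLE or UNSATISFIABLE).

P = True:
  U = True:
    propagation gives R=True, Q=False; an empty clause results — contradiction.
  U = False:
    propagation gives Q=True, R=False, T=False; an empty clause results — contradiction.
P = False:
  U = True:
    propagation gives T=True, Q=False, R=True, S=False; an empty clause results — contradiction.
  U = False:
    propagation gives S=True, R=False, Q=False; an empty clause results — contradiction.
Every branch closes, so no satisfying assignment exists.

UNSATISFIABLE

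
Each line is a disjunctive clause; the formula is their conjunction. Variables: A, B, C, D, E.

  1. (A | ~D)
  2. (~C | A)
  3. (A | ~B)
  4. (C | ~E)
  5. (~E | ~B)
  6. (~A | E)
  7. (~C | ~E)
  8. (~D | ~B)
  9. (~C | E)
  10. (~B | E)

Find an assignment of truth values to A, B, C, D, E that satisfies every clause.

A=False, B=False, C=False, D=False, E=False

Check each clause:
  1. (A | ~D) — ~D is true.
  2. (~C | A) — ~C is true.
  3. (A | ~B) — ~B is true.
  4. (C | ~E) — ~E is true.
  5. (~E | ~B) — ~E is true.
  6. (~A | E) — ~A is true.
  7. (~C | ~E) — ~E is true.
  8. (~B | ~D) — ~D is true.
  9. (~C | E) — ~C is true.
  10. (~B | E) — ~B is true.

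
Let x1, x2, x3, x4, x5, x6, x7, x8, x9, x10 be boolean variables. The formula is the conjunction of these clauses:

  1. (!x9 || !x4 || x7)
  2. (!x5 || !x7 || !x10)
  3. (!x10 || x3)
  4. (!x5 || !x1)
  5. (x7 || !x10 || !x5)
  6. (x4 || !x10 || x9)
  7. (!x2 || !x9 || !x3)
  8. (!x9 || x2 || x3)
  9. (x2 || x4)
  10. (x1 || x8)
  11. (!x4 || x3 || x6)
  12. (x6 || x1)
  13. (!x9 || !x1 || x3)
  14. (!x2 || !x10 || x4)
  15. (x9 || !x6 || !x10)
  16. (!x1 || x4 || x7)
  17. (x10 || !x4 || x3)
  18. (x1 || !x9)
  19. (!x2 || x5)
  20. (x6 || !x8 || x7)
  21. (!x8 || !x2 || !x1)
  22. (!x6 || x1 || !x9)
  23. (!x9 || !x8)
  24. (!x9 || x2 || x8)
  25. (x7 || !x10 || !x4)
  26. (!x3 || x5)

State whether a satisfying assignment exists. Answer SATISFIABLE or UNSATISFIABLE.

SATISFIABLE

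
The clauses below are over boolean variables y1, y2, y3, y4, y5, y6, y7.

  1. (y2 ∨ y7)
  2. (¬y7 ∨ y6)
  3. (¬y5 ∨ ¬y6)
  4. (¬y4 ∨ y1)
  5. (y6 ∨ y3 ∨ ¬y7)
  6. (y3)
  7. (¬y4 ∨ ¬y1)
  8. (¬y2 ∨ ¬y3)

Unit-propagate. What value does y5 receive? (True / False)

Unit clause (y3) sets y3 = True.
(¬y3 ∨ ¬y2) with y3 = True leaves only ¬y2, so y2 = False.
In (y7 ∨ y2), y2 is now false; y7 must hold, so y7 = True.
(¬y7 ∨ y6): since y7 = True, the clause reduces to (y6). y6 = True.
(¬y6 ∨ ¬y5) with y6 = True leaves only ¬y5, so y5 = False.

False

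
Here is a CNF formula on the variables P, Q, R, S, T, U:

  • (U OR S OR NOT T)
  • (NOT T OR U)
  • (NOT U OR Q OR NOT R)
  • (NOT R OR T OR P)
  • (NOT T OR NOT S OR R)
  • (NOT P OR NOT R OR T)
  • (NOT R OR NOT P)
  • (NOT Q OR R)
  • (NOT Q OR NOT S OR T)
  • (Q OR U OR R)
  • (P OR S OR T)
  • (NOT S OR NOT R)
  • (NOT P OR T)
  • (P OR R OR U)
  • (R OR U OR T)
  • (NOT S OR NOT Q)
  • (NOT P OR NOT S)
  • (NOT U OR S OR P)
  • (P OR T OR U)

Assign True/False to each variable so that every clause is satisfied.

Branch on P: take P = True.
  then R is forced to False.
  then Q is forced to False.
  then U is forced to True.
  then T is forced to True.
  then S is forced to False.
Every clause has at least one true literal under this assignment.

P=1, Q=0, R=0, S=0, T=1, U=1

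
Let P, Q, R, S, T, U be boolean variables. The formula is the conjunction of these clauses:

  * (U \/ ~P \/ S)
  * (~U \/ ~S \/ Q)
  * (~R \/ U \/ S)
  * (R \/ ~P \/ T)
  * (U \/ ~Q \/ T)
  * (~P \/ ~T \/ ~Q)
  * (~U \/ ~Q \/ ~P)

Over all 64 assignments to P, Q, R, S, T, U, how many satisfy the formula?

27

Split on U, then P.
  U=1, P=1: remaining (Q,R,S,T) ∈ {(0,0,0,1); (0,1,0,0); (0,1,0,1)} — 3.
  U=1, P=0: R, T free; 3 ways for (Q,S) × 2^2 = 12.
  U=0, P=1: remaining (Q,R,S,T) ∈ {(0,0,1,1); (0,1,1,0); (0,1,1,1)} — 3.
  U=0, P=0: 9 of the 16 assignments to (Q,R,S,T) work.
Total: 3 + 12 + 3 + 9 = 27.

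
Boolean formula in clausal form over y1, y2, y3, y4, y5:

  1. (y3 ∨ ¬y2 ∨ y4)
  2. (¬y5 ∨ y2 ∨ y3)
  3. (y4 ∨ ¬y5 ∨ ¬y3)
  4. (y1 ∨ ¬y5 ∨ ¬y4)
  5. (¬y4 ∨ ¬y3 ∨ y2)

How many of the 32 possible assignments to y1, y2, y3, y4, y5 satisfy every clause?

Case analysis on y3 and y4:
  y3=T, y4=T: remaining (y1,y2,y5) ∈ {(F,T,F); (T,T,F); (T,T,T)} — 3.
  y3=T, y4=F: remaining (y1,y2,y5) ∈ {(F,F,F); (F,T,F); (T,F,F); (T,T,F)} — 4.
  y3=F, y4=T: 5 of the 8 assignments to (y1,y2,y5) work.
  y3=F, y4=F: remaining (y1,y2,y5) ∈ {(F,F,F); (T,F,F)} — 2.
Total: 3 + 4 + 5 + 2 = 14.

14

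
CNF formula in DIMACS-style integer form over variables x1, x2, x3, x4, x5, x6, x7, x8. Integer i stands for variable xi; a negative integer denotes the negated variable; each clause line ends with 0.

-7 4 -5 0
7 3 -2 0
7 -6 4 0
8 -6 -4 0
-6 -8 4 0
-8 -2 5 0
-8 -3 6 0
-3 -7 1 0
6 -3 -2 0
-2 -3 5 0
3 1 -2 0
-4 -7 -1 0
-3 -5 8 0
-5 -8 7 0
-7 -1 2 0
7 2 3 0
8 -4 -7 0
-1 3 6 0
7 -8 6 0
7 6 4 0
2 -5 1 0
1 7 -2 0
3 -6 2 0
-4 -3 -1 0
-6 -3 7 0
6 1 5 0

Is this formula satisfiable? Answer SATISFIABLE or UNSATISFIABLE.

SATISFIABLE

Set x1 = True and propagate.
Set x2 = True and propagate.
Branch on x3: take x3 = False.
  then x7 is forced to True.
  then x4 is forced to False.
  then x5 is forced to False.
  then x8 is forced to False.
  then x6 is forced to True.
So x1 = T, x2 = T, x3 = F, x4 = F, x5 = F, x6 = T, x7 = T, x8 = F is a satisfying assignment.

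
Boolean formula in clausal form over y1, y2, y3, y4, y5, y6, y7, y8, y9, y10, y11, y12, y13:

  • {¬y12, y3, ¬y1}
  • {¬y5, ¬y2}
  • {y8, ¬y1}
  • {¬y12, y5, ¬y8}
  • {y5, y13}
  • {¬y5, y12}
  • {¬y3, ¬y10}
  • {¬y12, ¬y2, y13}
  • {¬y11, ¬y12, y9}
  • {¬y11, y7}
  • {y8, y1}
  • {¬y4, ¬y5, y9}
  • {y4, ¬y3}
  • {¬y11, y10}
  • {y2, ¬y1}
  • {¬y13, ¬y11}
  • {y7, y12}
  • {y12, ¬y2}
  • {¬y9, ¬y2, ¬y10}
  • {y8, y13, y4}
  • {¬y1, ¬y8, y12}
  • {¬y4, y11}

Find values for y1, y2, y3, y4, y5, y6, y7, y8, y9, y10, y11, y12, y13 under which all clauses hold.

y1=F, y2=F, y3=F, y4=F, y5=F, y6=T, y7=T, y8=T, y9=T, y10=T, y11=F, y12=F, y13=T

y7 occurs only positively in the remaining clauses — set y7 = True.
Branch on y1: take y1 = False.
  then y8 is forced to True.
For the remaining variables, y2 = False, y3 = False, y4 = False, y5 = False, y6 = True, y9 = True, y10 = True, y11 = False, y12 = False, y13 = True works.
Check each clause:
  1. {y3, ¬y12, ¬y1} — ¬y12 is true.
  2. {¬y2, ¬y5} — ¬y5 is true.
  3. {y8, ¬y1} — y8 is true.
  4. {¬y8, ¬y12, y5} — ¬y12 is true.
  5. {y13, y5} — y13 is true.
  6. {y12, ¬y5} — ¬y5 is true.
  7. {¬y10, ¬y3} — ¬y3 is true.
  8. {¬y2, y13, ¬y12} — ¬y12 is true.
  9. {¬y11, ¬y12, y9} — y9 is true.
  10. {y7, ¬y11} — ¬y11 is true.
  11. {y1, y8} — y8 is true.
  12. {¬y5, y9, ¬y4} — y9 is true.
  13. {y4, ¬y3} — ¬y3 is true.
  14. {¬y11, y10} — y10 is true.
  15. {y2, ¬y1} — ¬y1 is true.
  16. {¬y13, ¬y11} — ¬y11 is true.
  17. {y7, y12} — y7 is true.
  18. {¬y2, y12} — ¬y2 is true.
  19. {¬y9, ¬y10, ¬y2} — ¬y2 is true.
  20. {y8, y4, y13} — y8 is true.
  21. {¬y1, ¬y8, y12} — ¬y1 is true.
  22. {¬y4, y11} — ¬y4 is true.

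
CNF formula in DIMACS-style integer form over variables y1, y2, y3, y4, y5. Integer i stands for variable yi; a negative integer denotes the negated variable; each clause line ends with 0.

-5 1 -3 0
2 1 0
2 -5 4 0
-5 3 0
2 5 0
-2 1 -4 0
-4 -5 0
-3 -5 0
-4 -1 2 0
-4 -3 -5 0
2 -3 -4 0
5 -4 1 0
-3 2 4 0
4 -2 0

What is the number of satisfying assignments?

Satisfying assignments:
  y1=T y2=T y3=F y4=T y5=F
  y1=T y2=T y3=T y4=T y5=F
Count: 2.

2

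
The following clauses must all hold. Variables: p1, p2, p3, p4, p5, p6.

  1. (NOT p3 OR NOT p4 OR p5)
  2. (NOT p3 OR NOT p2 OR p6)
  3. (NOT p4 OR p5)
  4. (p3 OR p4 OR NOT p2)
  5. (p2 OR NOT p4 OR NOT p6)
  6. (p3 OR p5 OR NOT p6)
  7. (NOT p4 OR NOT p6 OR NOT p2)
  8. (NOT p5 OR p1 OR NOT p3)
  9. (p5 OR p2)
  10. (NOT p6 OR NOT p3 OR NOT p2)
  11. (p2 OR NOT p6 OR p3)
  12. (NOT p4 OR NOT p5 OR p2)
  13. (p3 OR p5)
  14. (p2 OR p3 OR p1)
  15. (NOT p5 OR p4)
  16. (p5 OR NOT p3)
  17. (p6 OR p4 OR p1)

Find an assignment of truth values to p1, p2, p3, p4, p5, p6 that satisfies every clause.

Try p1 = False.
Try p2 = True.
The remaining clauses are satisfied by p3 = False, p4 = True, p5 = True, p6 = False.

p1=0, p2=1, p3=0, p4=1, p5=1, p6=0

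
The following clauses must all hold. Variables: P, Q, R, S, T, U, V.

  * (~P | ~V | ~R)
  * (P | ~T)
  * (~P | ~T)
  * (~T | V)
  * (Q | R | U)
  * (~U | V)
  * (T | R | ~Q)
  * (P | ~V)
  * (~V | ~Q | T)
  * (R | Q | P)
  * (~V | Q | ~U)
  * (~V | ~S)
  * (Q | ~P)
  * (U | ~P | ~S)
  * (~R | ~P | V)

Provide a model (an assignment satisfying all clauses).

P=F, Q=F, R=T, S=T, T=F, U=F, V=F

Check each clause:
  1. (~R | ~P | ~V) — ~V is true.
  2. (P | ~T) — ~T is true.
  3. (~P | ~T) — ~T is true.
  4. (V | ~T) — ~T is true.
  5. (Q | U | R) — R is true.
  6. (V | ~U) — ~U is true.
  7. (T | R | ~Q) — R is true.
  8. (~V | P) — ~V is true.
  9. (T | ~V | ~Q) — ~V is true.
  10. (R | P | Q) — R is true.
  11. (~U | Q | ~V) — ~V is true.
  12. (~S | ~V) — ~V is true.
  13. (~P | Q) — ~P is true.
  14. (~S | ~P | U) — ~P is true.
  15. (~P | ~R | V) — ~P is true.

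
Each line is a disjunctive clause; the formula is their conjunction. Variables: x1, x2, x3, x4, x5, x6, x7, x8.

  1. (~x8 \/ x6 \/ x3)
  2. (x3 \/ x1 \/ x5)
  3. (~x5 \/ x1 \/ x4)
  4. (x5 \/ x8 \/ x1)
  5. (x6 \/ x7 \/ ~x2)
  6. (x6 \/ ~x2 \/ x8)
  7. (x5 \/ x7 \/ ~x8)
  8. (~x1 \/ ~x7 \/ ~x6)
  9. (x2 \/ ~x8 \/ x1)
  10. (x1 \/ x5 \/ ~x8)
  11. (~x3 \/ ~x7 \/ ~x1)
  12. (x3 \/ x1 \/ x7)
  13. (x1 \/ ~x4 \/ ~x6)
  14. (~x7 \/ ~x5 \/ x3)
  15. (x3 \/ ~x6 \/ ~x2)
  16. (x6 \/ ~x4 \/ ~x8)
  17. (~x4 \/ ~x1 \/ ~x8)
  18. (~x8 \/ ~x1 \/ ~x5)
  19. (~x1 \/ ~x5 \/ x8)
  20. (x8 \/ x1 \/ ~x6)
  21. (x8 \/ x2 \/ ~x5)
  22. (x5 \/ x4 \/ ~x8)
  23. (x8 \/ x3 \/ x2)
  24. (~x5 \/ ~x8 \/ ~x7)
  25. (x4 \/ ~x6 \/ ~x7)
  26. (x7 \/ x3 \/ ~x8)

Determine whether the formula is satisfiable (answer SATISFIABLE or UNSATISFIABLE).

SATISFIABLE

Set x1 = True and propagate.
Branch on x2: take x2 = False.
Branch on x3: take x3 = True.
  then x7 is forced to False.
For the remaining variables, x4 = False, x5 = False, x6 = True, x8 = False works.
So x1=True, x2=False, x3=True, x4=False, x5=False, x6=True, x7=False, x8=False is a satisfying assignment.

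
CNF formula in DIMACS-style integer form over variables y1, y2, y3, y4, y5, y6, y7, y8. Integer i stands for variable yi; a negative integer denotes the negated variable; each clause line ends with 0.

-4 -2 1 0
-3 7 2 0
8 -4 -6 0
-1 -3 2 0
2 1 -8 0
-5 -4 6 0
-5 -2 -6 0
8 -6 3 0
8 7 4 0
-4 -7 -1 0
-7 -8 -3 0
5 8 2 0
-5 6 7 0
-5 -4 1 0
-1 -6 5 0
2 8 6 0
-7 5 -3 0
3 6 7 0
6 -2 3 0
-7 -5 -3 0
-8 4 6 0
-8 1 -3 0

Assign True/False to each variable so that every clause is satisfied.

Branch on y1: take y1 = True.
Try y2 = False.
  then y3 is forced to False.
Branch on y4: take y4 = True.
  then y7 is forced to False.
  then y6 is forced to True.
  then y8 is forced to True.
  then y5 is forced to True.
Every clause has at least one true literal under this assignment.
Check each clause:
  1. (¬y4 ∨ ¬y2 ∨ y1) — y1 is true.
  2. (y2 ∨ y7 ∨ ¬y3) — ¬y3 is true.
  3. (¬y4 ∨ ¬y6 ∨ y8) — y8 is true.
  4. (¬y3 ∨ ¬y1 ∨ y2) — ¬y3 is true.
  5. (¬y8 ∨ y1 ∨ y2) — y1 is true.
  6. (¬y4 ∨ y6 ∨ ¬y5) — y6 is true.
  7. (¬y6 ∨ ¬y5 ∨ ¬y2) — ¬y2 is true.
  8. (y8 ∨ y3 ∨ ¬y6) — y8 is true.
  9. (y8 ∨ y7 ∨ y4) — y8 is true.
  10. (¬y4 ∨ ¬y1 ∨ ¬y7) — ¬y7 is true.
  11. (¬y7 ∨ ¬y3 ∨ ¬y8) — ¬y7 is true.
  12. (y2 ∨ y8 ∨ y5) — y8 is true.
  13. (y7 ∨ ¬y5 ∨ y6) — y6 is true.
  14. (¬y4 ∨ ¬y5 ∨ y1) — y1 is true.
  15. (¬y1 ∨ y5 ∨ ¬y6) — y5 is true.
  16. (y6 ∨ y2 ∨ y8) — y8 is true.
  17. (y5 ∨ ¬y7 ∨ ¬y3) — ¬y7 is true.
  18. (y7 ∨ y3 ∨ y6) — y6 is true.
  19. (¬y2 ∨ y3 ∨ y6) — ¬y2 is true.
  20. (¬y5 ∨ ¬y7 ∨ ¬y3) — ¬y7 is true.
  21. (y6 ∨ ¬y8 ∨ y4) — y4 is true.
  22. (y1 ∨ ¬y3 ∨ ¬y8) — y1 is true.

y1=True, y2=False, y3=False, y4=True, y5=True, y6=True, y7=False, y8=True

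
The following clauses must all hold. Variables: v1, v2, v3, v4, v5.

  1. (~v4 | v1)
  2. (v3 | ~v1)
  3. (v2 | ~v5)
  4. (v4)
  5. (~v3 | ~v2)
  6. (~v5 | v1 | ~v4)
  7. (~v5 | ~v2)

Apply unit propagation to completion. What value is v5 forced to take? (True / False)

Unit clause (v4) sets v4 = True.
(v1 | ~v4): since v4 = True, the clause reduces to (v1). v1 = True.
From (~v1 | v3) and v1 = True: v3 = True.
From (~v3 | ~v2) and v3 = True: v2 = False.
In (~v5 | v2), v2 is now false; ~v5 must hold, so v5 = False.

False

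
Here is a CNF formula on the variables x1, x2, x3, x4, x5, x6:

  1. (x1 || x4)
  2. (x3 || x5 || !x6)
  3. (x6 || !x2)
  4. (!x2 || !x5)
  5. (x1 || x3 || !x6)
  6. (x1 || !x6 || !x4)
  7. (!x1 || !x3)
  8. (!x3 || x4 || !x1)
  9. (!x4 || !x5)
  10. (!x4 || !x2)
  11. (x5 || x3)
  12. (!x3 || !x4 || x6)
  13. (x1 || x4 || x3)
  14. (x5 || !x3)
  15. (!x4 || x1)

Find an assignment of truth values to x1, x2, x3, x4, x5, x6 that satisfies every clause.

x1 = True  x2 = False  x3 = False  x4 = False  x5 = True  x6 = True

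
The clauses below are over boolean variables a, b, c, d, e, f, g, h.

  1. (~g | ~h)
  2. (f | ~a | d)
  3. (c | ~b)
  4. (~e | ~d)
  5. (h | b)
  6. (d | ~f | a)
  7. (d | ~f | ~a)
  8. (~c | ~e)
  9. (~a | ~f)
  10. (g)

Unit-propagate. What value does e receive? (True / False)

(g) is a unit clause: g = True.
(~h | ~g): since g = True, the clause reduces to (~h). h = False.
(b | h): since h = False, the clause reduces to (b). b = True.
(c | ~b) with b = True leaves only c, so c = True.
In (~c | ~e), ~c is now false; ~e must hold, so e = False.

False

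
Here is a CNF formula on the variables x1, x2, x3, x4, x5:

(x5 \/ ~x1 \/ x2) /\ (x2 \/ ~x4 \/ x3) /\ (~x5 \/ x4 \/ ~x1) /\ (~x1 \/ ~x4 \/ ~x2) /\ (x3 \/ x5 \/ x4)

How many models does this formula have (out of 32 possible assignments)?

Case analysis on x4 and x1:
  x4=1, x1=1: remaining (x2,x3,x5) ∈ {(0,1,1)} — 1.
  x4=1, x1=0: x5 free; 3 ways for (x2,x3) × 2^1 = 6.
  x4=0, x1=1: remaining (x2,x3,x5) ∈ {(1,1,0)} — 1.
  x4=0, x1=0: x2 free; 3 ways for (x3,x5) × 2^1 = 6.
Total: 1 + 6 + 1 + 6 = 14.

14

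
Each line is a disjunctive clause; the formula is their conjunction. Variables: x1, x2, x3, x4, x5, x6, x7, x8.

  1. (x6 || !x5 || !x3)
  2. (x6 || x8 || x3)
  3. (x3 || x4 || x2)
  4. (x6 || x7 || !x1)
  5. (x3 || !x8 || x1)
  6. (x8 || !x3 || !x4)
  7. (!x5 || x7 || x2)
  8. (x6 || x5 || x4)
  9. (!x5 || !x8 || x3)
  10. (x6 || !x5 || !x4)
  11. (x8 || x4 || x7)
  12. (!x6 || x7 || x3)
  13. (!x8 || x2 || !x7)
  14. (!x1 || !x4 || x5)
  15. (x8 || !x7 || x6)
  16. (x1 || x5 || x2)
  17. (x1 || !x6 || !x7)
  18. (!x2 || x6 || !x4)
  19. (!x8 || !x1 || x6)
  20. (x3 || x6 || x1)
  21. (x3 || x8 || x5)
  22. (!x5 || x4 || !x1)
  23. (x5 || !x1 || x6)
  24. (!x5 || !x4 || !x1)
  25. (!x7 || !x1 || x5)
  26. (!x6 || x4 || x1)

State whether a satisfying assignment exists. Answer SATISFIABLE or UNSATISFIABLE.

Try x1 = True.
Try x2 = False.
Branch on x3: take x3 = True.
For the remaining variables, x4 = False, x5 = False, x6 = True, x7 = False, x8 = True works.
Every clause has at least one true literal under this assignment.
So x1 = T, x2 = F, x3 = T, x4 = F, x5 = F, x6 = T, x7 = F, x8 = T is a satisfying assignment.

SATISFIABLE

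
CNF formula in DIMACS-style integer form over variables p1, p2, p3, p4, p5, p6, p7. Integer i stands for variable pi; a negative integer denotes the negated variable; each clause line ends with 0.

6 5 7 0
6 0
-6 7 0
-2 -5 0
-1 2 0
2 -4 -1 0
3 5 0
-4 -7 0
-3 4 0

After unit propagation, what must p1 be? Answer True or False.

False

Unit clause (p6) sets p6 = True.
(!p6 || p7) with p6 = True leaves only p7, so p7 = True.
(!p4 || !p7) with p7 = True leaves only !p4, so p4 = False.
In (!p3 || p4), p4 is now false; !p3 must hold, so p3 = False.
(p3 || p5): since p3 = False, the clause reduces to (p5). p5 = True.
(!p5 || !p2) with p5 = True leaves only !p2, so p2 = False.
(!p1 || p2) with p2 = False leaves only !p1, so p1 = False.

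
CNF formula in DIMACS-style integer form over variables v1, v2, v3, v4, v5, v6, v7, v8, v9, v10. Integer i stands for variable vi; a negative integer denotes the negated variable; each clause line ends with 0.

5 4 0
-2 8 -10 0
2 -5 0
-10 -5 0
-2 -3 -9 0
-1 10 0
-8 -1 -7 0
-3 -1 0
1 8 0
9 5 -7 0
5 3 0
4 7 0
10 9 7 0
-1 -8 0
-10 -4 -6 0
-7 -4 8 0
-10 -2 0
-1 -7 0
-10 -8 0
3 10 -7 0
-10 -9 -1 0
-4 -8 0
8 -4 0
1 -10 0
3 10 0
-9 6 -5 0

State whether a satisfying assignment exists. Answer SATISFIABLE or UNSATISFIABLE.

Try v1 = False.
  then v8 is forced to True.
  then v10 is forced to False.
  then v4 is forced to False.
  then v5 is forced to True.
  then v2 is forced to True.
  then v7 is forced to True.
  then v3 is forced to True.
  then v9 is forced to False.
v6 is now unconstrained; take v6 = False.
So v1 = F, v2 = T, v3 = T, v4 = F, v5 = T, v6 = F, v7 = T, v8 = T, v9 = F, v10 = F is a satisfying assignment.

SATISFIABLE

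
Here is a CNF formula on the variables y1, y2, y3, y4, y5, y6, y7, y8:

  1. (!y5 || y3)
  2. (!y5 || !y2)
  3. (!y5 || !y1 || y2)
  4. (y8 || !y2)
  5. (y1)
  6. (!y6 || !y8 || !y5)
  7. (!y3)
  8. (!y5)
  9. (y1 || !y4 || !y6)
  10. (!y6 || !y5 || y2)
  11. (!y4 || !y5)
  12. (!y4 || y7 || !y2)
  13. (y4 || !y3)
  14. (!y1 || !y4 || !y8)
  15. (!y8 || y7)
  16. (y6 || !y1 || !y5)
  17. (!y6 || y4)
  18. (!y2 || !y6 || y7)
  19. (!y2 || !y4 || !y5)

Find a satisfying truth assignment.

y1=T, y2=T, y3=F, y4=F, y5=F, y6=F, y7=T, y8=T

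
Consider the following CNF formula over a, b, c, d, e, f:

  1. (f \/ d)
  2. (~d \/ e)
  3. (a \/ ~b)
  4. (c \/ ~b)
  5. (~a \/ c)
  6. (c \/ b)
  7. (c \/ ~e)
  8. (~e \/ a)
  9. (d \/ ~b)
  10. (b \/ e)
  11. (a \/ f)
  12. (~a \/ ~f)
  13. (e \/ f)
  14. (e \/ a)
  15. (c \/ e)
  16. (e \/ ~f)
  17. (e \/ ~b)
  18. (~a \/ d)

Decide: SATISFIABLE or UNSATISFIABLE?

SATISFIABLE

Pure literal: c appears only positively; assign c = True.
Set a = True and propagate.
  then f is forced to False.
  then d is forced to True.
  then e is forced to True.
b is now unconstrained; take b = True.
So a=T  b=T  c=T  d=T  e=T  f=F is a satisfying assignment.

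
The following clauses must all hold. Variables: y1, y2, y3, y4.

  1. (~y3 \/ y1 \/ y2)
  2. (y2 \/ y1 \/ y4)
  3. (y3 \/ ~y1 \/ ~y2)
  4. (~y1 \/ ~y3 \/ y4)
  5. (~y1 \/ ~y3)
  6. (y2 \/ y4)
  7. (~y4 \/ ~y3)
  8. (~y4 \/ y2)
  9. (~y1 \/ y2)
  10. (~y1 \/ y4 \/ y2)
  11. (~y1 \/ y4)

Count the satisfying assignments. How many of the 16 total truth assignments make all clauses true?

3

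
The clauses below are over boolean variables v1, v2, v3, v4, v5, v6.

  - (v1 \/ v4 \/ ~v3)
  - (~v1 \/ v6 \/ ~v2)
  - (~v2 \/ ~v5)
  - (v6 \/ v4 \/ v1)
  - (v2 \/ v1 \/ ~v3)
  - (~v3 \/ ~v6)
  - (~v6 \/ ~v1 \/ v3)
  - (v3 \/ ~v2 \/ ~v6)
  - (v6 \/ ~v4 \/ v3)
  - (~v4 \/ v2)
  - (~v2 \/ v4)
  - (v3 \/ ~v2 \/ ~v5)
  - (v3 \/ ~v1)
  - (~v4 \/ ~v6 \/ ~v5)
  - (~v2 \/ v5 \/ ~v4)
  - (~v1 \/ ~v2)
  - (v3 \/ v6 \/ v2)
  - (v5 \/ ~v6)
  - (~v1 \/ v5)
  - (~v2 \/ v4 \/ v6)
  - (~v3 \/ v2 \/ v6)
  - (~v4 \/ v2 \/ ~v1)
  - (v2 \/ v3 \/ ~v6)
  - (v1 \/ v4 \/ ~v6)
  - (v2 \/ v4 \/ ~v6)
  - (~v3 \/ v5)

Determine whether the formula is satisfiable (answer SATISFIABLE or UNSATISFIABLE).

UNSATISFIABLE

v2 = True:
  propagation gives v5=False, v4=True; an empty clause results — contradiction.
v2 = False:
  propagation gives v4=False, v6=False, v1=True, v3=True; an empty clause results — contradiction.
Every branch closes, so no satisfying assignment exists.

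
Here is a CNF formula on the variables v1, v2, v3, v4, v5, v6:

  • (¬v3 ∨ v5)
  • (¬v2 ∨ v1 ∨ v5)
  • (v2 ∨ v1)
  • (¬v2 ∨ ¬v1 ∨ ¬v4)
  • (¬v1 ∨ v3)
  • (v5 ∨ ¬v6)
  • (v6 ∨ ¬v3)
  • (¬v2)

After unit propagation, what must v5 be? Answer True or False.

Unit clause (¬v2) sets v2 = False.
(v2 ∨ v1) with v2 = False leaves only v1, so v1 = True.
In (v3 ∨ ¬v1), ¬v1 is now false; v3 must hold, so v3 = True.
(v5 ∨ ¬v3) with v3 = True leaves only v5, so v5 = True.

True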